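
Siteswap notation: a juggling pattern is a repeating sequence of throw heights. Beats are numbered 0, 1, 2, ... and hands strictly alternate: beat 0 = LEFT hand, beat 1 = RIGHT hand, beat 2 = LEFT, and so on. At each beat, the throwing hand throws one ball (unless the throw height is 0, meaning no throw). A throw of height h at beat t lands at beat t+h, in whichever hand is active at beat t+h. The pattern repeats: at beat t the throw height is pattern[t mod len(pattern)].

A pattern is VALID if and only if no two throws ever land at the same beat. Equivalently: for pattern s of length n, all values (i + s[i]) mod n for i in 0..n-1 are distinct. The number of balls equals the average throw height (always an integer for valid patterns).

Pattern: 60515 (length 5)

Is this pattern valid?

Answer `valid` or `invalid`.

Answer: invalid

Derivation:
i=0: (i + s[i]) mod n = (0 + 6) mod 5 = 1
i=1: (i + s[i]) mod n = (1 + 0) mod 5 = 1
i=2: (i + s[i]) mod n = (2 + 5) mod 5 = 2
i=3: (i + s[i]) mod n = (3 + 1) mod 5 = 4
i=4: (i + s[i]) mod n = (4 + 5) mod 5 = 4
Residues: [1, 1, 2, 4, 4], distinct: False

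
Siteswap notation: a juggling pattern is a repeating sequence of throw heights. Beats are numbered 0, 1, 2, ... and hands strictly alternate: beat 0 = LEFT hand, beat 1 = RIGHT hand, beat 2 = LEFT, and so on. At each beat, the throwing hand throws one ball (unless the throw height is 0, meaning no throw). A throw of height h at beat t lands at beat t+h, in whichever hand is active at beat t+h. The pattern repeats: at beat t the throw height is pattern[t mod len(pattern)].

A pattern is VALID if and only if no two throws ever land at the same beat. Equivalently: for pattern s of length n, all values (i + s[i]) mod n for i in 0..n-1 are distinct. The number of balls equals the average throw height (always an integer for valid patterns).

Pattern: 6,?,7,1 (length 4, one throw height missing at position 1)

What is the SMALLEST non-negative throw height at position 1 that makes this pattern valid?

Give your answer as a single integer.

Answer: 2

Derivation:
i=0: (0 + 6) mod 4 = 2
i=1: s[i]=? (unknown)
i=2: (2 + 7) mod 4 = 1
i=3: (3 + 1) mod 4 = 0
Known residues: [0, 1, 2]; need a permutation of 0..3, so missing residue r = 3
Need (1 + s) mod 4 = 3; smallest s = (3 - 1) mod 4 = 2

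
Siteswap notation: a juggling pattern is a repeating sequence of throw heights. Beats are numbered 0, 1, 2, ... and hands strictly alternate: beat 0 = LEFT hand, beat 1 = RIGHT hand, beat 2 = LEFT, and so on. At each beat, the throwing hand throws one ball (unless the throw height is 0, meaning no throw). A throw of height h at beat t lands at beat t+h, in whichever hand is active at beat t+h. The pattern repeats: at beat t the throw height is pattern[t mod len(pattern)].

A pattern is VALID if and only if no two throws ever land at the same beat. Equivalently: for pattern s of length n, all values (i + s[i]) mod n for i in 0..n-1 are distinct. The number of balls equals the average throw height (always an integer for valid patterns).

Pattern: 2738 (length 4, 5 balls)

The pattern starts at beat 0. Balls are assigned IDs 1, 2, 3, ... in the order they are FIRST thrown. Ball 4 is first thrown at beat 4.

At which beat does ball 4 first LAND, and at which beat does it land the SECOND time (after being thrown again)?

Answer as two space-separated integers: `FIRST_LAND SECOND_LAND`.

Beat 0 (L): throw ball1 h=2 -> lands@2:L; in-air after throw: [b1@2:L]
Beat 1 (R): throw ball2 h=7 -> lands@8:L; in-air after throw: [b1@2:L b2@8:L]
Beat 2 (L): throw ball1 h=3 -> lands@5:R; in-air after throw: [b1@5:R b2@8:L]
Beat 3 (R): throw ball3 h=8 -> lands@11:R; in-air after throw: [b1@5:R b2@8:L b3@11:R]
Beat 4 (L): throw ball4 h=2 -> lands@6:L; in-air after throw: [b1@5:R b4@6:L b2@8:L b3@11:R]
Beat 5 (R): throw ball1 h=7 -> lands@12:L; in-air after throw: [b4@6:L b2@8:L b3@11:R b1@12:L]
Beat 6 (L): throw ball4 h=3 -> lands@9:R; in-air after throw: [b2@8:L b4@9:R b3@11:R b1@12:L]
Beat 7 (R): throw ball5 h=8 -> lands@15:R; in-air after throw: [b2@8:L b4@9:R b3@11:R b1@12:L b5@15:R]
Beat 8 (L): throw ball2 h=2 -> lands@10:L; in-air after throw: [b4@9:R b2@10:L b3@11:R b1@12:L b5@15:R]
Beat 9 (R): throw ball4 h=7 -> lands@16:L; in-air after throw: [b2@10:L b3@11:R b1@12:L b5@15:R b4@16:L]
Ball 4: thrown@4 h=2 -> first land @6; rethrown@6 h=3 -> second land @9

Answer: 6 9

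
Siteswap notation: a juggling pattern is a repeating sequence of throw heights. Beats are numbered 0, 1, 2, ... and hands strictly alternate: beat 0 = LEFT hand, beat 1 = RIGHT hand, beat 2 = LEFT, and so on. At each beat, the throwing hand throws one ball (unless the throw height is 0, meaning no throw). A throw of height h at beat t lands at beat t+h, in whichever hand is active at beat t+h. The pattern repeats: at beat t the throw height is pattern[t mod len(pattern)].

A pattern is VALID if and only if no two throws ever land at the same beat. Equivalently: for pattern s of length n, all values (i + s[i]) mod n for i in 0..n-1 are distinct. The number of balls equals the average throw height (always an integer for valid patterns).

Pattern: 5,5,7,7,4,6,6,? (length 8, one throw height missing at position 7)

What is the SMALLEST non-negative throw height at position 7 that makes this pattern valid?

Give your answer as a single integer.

Answer: 0

Derivation:
i=0: (0 + 5) mod 8 = 5
i=1: (1 + 5) mod 8 = 6
i=2: (2 + 7) mod 8 = 1
i=3: (3 + 7) mod 8 = 2
i=4: (4 + 4) mod 8 = 0
i=5: (5 + 6) mod 8 = 3
i=6: (6 + 6) mod 8 = 4
i=7: s[i]=? (unknown)
Known residues: [0, 1, 2, 3, 4, 5, 6]; need a permutation of 0..7, so missing residue r = 7
Need (7 + s) mod 8 = 7; smallest s = (7 - 7) mod 8 = 0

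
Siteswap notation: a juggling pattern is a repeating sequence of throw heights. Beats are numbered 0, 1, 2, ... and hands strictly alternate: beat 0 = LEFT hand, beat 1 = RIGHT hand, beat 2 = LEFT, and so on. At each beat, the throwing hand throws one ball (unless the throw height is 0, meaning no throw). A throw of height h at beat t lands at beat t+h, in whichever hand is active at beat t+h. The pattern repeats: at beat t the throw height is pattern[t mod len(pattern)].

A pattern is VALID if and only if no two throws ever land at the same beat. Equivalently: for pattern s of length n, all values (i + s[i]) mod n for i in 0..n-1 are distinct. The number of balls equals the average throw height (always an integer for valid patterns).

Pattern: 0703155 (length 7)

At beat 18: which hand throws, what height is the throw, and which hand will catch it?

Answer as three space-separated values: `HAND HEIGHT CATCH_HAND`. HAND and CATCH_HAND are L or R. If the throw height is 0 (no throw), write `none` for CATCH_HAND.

Beat 18: 18 mod 2 = 0, so hand = L
Throw height = pattern[18 mod 7] = pattern[4] = 1
Lands at beat 18+1=19, 19 mod 2 = 1, so catch hand = R

Answer: L 1 R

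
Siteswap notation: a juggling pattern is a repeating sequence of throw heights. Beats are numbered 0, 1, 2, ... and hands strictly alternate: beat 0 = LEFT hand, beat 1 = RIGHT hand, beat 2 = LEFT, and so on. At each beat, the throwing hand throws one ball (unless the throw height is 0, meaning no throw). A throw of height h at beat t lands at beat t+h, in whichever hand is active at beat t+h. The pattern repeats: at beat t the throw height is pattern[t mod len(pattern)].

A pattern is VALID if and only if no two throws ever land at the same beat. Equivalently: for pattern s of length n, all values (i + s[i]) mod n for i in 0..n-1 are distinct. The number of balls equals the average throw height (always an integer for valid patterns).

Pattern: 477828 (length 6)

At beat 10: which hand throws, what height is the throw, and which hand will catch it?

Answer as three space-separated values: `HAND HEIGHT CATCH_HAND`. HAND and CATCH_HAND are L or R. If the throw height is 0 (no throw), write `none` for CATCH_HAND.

Beat 10: 10 mod 2 = 0, so hand = L
Throw height = pattern[10 mod 6] = pattern[4] = 2
Lands at beat 10+2=12, 12 mod 2 = 0, so catch hand = L

Answer: L 2 L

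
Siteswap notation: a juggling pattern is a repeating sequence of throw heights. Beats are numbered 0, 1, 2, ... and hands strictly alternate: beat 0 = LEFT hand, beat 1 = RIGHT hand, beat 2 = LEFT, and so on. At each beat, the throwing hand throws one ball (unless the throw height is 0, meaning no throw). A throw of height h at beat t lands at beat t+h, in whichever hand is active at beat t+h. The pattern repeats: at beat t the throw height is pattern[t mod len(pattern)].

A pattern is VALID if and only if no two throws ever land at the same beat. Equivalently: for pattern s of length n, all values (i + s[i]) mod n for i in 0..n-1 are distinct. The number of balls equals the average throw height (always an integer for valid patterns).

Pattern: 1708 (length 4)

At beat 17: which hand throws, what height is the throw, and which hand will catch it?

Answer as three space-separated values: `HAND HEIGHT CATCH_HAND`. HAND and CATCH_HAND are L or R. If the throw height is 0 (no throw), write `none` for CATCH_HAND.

Beat 17: 17 mod 2 = 1, so hand = R
Throw height = pattern[17 mod 4] = pattern[1] = 7
Lands at beat 17+7=24, 24 mod 2 = 0, so catch hand = L

Answer: R 7 L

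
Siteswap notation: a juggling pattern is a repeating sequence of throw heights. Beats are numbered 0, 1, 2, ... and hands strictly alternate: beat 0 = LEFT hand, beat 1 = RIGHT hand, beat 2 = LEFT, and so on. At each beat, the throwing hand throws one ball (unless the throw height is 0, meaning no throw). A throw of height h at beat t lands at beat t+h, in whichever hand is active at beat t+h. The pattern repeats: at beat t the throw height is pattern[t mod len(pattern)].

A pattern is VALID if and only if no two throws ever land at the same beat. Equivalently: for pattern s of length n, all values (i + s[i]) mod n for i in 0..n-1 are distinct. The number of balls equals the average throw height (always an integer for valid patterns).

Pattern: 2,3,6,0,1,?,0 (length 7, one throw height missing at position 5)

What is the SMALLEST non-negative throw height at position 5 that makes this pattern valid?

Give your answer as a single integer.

Answer: 2

Derivation:
i=0: (0 + 2) mod 7 = 2
i=1: (1 + 3) mod 7 = 4
i=2: (2 + 6) mod 7 = 1
i=3: (3 + 0) mod 7 = 3
i=4: (4 + 1) mod 7 = 5
i=5: s[i]=? (unknown)
i=6: (6 + 0) mod 7 = 6
Known residues: [1, 2, 3, 4, 5, 6]; need a permutation of 0..6, so missing residue r = 0
Need (5 + s) mod 7 = 0; smallest s = (0 - 5) mod 7 = 2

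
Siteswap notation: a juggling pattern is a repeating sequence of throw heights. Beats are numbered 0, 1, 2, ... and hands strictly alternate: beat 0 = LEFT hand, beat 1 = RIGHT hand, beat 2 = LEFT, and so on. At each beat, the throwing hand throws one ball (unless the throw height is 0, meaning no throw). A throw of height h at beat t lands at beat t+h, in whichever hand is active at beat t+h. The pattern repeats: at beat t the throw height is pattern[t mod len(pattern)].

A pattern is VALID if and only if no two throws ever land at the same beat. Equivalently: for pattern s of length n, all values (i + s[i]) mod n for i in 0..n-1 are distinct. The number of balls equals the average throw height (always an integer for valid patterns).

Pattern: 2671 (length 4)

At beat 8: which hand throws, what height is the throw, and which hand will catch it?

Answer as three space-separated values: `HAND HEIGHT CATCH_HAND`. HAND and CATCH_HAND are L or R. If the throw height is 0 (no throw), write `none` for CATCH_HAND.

Answer: L 2 L

Derivation:
Beat 8: 8 mod 2 = 0, so hand = L
Throw height = pattern[8 mod 4] = pattern[0] = 2
Lands at beat 8+2=10, 10 mod 2 = 0, so catch hand = L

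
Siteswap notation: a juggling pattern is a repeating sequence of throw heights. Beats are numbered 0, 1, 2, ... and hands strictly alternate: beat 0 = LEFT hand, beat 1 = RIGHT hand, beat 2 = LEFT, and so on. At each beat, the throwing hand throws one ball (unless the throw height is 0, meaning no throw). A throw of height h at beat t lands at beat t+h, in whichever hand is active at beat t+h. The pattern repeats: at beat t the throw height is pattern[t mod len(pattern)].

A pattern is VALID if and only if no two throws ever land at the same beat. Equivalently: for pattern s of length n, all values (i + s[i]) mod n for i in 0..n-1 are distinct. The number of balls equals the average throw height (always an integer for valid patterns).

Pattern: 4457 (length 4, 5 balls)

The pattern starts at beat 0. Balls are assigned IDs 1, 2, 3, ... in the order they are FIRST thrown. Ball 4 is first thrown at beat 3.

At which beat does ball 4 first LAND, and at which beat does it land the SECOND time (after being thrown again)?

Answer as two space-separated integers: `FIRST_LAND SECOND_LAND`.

Beat 0 (L): throw ball1 h=4 -> lands@4:L; in-air after throw: [b1@4:L]
Beat 1 (R): throw ball2 h=4 -> lands@5:R; in-air after throw: [b1@4:L b2@5:R]
Beat 2 (L): throw ball3 h=5 -> lands@7:R; in-air after throw: [b1@4:L b2@5:R b3@7:R]
Beat 3 (R): throw ball4 h=7 -> lands@10:L; in-air after throw: [b1@4:L b2@5:R b3@7:R b4@10:L]
Beat 4 (L): throw ball1 h=4 -> lands@8:L; in-air after throw: [b2@5:R b3@7:R b1@8:L b4@10:L]
Beat 5 (R): throw ball2 h=4 -> lands@9:R; in-air after throw: [b3@7:R b1@8:L b2@9:R b4@10:L]
Beat 6 (L): throw ball5 h=5 -> lands@11:R; in-air after throw: [b3@7:R b1@8:L b2@9:R b4@10:L b5@11:R]
Beat 7 (R): throw ball3 h=7 -> lands@14:L; in-air after throw: [b1@8:L b2@9:R b4@10:L b5@11:R b3@14:L]
Beat 8 (L): throw ball1 h=4 -> lands@12:L; in-air after throw: [b2@9:R b4@10:L b5@11:R b1@12:L b3@14:L]
Beat 9 (R): throw ball2 h=4 -> lands@13:R; in-air after throw: [b4@10:L b5@11:R b1@12:L b2@13:R b3@14:L]
Beat 10 (L): throw ball4 h=5 -> lands@15:R; in-air after throw: [b5@11:R b1@12:L b2@13:R b3@14:L b4@15:R]
Beat 11 (R): throw ball5 h=7 -> lands@18:L; in-air after throw: [b1@12:L b2@13:R b3@14:L b4@15:R b5@18:L]
Beat 12 (L): throw ball1 h=4 -> lands@16:L; in-air after throw: [b2@13:R b3@14:L b4@15:R b1@16:L b5@18:L]
Beat 13 (R): throw ball2 h=4 -> lands@17:R; in-air after throw: [b3@14:L b4@15:R b1@16:L b2@17:R b5@18:L]
Beat 14 (L): throw ball3 h=5 -> lands@19:R; in-air after throw: [b4@15:R b1@16:L b2@17:R b5@18:L b3@19:R]
Beat 15 (R): throw ball4 h=7 -> lands@22:L; in-air after throw: [b1@16:L b2@17:R b5@18:L b3@19:R b4@22:L]
Ball 4: thrown@3 h=7 -> first land @10; rethrown@10 h=5 -> second land @15

Answer: 10 15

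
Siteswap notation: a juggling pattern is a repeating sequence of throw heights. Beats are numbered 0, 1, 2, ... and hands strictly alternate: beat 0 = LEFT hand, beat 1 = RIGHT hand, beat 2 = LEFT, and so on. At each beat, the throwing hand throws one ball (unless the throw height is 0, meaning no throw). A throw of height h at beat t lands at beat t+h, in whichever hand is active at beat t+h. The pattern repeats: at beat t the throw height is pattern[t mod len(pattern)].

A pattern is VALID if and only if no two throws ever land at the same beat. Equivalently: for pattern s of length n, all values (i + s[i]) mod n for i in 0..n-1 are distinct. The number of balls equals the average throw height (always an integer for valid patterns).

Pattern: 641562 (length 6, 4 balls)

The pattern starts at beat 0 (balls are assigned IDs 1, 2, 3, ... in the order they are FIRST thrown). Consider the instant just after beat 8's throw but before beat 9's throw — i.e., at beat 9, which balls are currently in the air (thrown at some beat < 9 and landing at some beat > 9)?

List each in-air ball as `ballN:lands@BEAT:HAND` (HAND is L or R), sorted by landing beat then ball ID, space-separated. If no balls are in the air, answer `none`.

Beat 0 (L): throw ball1 h=6 -> lands@6:L; in-air after throw: [b1@6:L]
Beat 1 (R): throw ball2 h=4 -> lands@5:R; in-air after throw: [b2@5:R b1@6:L]
Beat 2 (L): throw ball3 h=1 -> lands@3:R; in-air after throw: [b3@3:R b2@5:R b1@6:L]
Beat 3 (R): throw ball3 h=5 -> lands@8:L; in-air after throw: [b2@5:R b1@6:L b3@8:L]
Beat 4 (L): throw ball4 h=6 -> lands@10:L; in-air after throw: [b2@5:R b1@6:L b3@8:L b4@10:L]
Beat 5 (R): throw ball2 h=2 -> lands@7:R; in-air after throw: [b1@6:L b2@7:R b3@8:L b4@10:L]
Beat 6 (L): throw ball1 h=6 -> lands@12:L; in-air after throw: [b2@7:R b3@8:L b4@10:L b1@12:L]
Beat 7 (R): throw ball2 h=4 -> lands@11:R; in-air after throw: [b3@8:L b4@10:L b2@11:R b1@12:L]
Beat 8 (L): throw ball3 h=1 -> lands@9:R; in-air after throw: [b3@9:R b4@10:L b2@11:R b1@12:L]
Beat 9 (R): throw ball3 h=5 -> lands@14:L; in-air after throw: [b4@10:L b2@11:R b1@12:L b3@14:L]

Answer: ball4:lands@10:L ball2:lands@11:R ball1:lands@12:L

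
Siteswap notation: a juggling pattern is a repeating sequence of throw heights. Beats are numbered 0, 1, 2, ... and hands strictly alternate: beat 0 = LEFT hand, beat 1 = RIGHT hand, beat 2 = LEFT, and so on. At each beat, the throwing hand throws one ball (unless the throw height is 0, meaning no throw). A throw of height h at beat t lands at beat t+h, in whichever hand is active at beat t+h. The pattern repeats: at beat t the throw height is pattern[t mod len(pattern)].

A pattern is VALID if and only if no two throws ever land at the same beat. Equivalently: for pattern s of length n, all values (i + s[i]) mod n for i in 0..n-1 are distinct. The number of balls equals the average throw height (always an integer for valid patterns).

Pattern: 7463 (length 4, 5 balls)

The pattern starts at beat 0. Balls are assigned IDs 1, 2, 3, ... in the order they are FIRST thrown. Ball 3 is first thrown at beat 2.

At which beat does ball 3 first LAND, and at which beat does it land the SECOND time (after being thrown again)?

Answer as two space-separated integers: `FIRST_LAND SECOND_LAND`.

Beat 0 (L): throw ball1 h=7 -> lands@7:R; in-air after throw: [b1@7:R]
Beat 1 (R): throw ball2 h=4 -> lands@5:R; in-air after throw: [b2@5:R b1@7:R]
Beat 2 (L): throw ball3 h=6 -> lands@8:L; in-air after throw: [b2@5:R b1@7:R b3@8:L]
Beat 3 (R): throw ball4 h=3 -> lands@6:L; in-air after throw: [b2@5:R b4@6:L b1@7:R b3@8:L]
Beat 4 (L): throw ball5 h=7 -> lands@11:R; in-air after throw: [b2@5:R b4@6:L b1@7:R b3@8:L b5@11:R]
Beat 5 (R): throw ball2 h=4 -> lands@9:R; in-air after throw: [b4@6:L b1@7:R b3@8:L b2@9:R b5@11:R]
Beat 6 (L): throw ball4 h=6 -> lands@12:L; in-air after throw: [b1@7:R b3@8:L b2@9:R b5@11:R b4@12:L]
Beat 7 (R): throw ball1 h=3 -> lands@10:L; in-air after throw: [b3@8:L b2@9:R b1@10:L b5@11:R b4@12:L]
Beat 8 (L): throw ball3 h=7 -> lands@15:R; in-air after throw: [b2@9:R b1@10:L b5@11:R b4@12:L b3@15:R]
Beat 9 (R): throw ball2 h=4 -> lands@13:R; in-air after throw: [b1@10:L b5@11:R b4@12:L b2@13:R b3@15:R]
Beat 10 (L): throw ball1 h=6 -> lands@16:L; in-air after throw: [b5@11:R b4@12:L b2@13:R b3@15:R b1@16:L]
Beat 11 (R): throw ball5 h=3 -> lands@14:L; in-air after throw: [b4@12:L b2@13:R b5@14:L b3@15:R b1@16:L]
Beat 12 (L): throw ball4 h=7 -> lands@19:R; in-air after throw: [b2@13:R b5@14:L b3@15:R b1@16:L b4@19:R]
Beat 13 (R): throw ball2 h=4 -> lands@17:R; in-air after throw: [b5@14:L b3@15:R b1@16:L b2@17:R b4@19:R]
Beat 14 (L): throw ball5 h=6 -> lands@20:L; in-air after throw: [b3@15:R b1@16:L b2@17:R b4@19:R b5@20:L]
Beat 15 (R): throw ball3 h=3 -> lands@18:L; in-air after throw: [b1@16:L b2@17:R b3@18:L b4@19:R b5@20:L]
Ball 3: thrown@2 h=6 -> first land @8; rethrown@8 h=7 -> second land @15

Answer: 8 15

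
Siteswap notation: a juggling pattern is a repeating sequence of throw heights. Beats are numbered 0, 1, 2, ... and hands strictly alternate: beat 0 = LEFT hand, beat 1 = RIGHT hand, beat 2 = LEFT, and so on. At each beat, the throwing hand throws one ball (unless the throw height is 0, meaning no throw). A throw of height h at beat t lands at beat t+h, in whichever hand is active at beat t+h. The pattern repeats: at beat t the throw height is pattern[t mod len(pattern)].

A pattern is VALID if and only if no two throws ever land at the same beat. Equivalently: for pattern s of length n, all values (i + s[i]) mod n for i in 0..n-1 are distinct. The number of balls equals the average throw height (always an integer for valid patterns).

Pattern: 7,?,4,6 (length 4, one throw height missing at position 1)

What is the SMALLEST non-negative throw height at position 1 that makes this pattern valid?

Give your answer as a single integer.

Answer: 3

Derivation:
i=0: (0 + 7) mod 4 = 3
i=1: s[i]=? (unknown)
i=2: (2 + 4) mod 4 = 2
i=3: (3 + 6) mod 4 = 1
Known residues: [1, 2, 3]; need a permutation of 0..3, so missing residue r = 0
Need (1 + s) mod 4 = 0; smallest s = (0 - 1) mod 4 = 3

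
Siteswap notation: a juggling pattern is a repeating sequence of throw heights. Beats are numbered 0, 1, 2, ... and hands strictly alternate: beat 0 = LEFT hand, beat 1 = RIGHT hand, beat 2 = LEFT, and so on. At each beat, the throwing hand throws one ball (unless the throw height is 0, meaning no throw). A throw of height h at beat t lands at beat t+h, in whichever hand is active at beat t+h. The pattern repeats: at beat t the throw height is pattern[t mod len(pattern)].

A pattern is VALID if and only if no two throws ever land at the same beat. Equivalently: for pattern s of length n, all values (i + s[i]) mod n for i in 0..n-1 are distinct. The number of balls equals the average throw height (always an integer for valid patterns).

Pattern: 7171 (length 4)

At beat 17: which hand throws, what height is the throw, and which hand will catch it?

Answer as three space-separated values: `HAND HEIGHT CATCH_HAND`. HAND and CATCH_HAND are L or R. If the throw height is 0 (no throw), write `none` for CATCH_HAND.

Beat 17: 17 mod 2 = 1, so hand = R
Throw height = pattern[17 mod 4] = pattern[1] = 1
Lands at beat 17+1=18, 18 mod 2 = 0, so catch hand = L

Answer: R 1 L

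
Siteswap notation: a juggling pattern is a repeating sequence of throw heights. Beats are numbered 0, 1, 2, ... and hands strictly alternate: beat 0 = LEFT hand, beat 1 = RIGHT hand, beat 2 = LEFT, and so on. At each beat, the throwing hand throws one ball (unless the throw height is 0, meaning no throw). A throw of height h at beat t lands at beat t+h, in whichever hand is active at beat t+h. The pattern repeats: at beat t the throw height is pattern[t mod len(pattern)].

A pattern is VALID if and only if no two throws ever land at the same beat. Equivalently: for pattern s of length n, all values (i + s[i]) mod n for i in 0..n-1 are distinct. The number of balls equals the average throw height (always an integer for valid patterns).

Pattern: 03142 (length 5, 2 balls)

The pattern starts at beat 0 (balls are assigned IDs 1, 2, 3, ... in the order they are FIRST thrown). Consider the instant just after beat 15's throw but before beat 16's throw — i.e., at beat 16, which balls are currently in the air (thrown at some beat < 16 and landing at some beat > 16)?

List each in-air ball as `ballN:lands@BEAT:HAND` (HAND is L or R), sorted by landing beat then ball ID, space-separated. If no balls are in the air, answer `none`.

Answer: ball2:lands@17:R

Derivation:
Beat 1 (R): throw ball1 h=3 -> lands@4:L; in-air after throw: [b1@4:L]
Beat 2 (L): throw ball2 h=1 -> lands@3:R; in-air after throw: [b2@3:R b1@4:L]
Beat 3 (R): throw ball2 h=4 -> lands@7:R; in-air after throw: [b1@4:L b2@7:R]
Beat 4 (L): throw ball1 h=2 -> lands@6:L; in-air after throw: [b1@6:L b2@7:R]
Beat 6 (L): throw ball1 h=3 -> lands@9:R; in-air after throw: [b2@7:R b1@9:R]
Beat 7 (R): throw ball2 h=1 -> lands@8:L; in-air after throw: [b2@8:L b1@9:R]
Beat 8 (L): throw ball2 h=4 -> lands@12:L; in-air after throw: [b1@9:R b2@12:L]
Beat 9 (R): throw ball1 h=2 -> lands@11:R; in-air after throw: [b1@11:R b2@12:L]
Beat 11 (R): throw ball1 h=3 -> lands@14:L; in-air after throw: [b2@12:L b1@14:L]
Beat 12 (L): throw ball2 h=1 -> lands@13:R; in-air after throw: [b2@13:R b1@14:L]
Beat 13 (R): throw ball2 h=4 -> lands@17:R; in-air after throw: [b1@14:L b2@17:R]
Beat 14 (L): throw ball1 h=2 -> lands@16:L; in-air after throw: [b1@16:L b2@17:R]
Beat 16 (L): throw ball1 h=3 -> lands@19:R; in-air after throw: [b2@17:R b1@19:R]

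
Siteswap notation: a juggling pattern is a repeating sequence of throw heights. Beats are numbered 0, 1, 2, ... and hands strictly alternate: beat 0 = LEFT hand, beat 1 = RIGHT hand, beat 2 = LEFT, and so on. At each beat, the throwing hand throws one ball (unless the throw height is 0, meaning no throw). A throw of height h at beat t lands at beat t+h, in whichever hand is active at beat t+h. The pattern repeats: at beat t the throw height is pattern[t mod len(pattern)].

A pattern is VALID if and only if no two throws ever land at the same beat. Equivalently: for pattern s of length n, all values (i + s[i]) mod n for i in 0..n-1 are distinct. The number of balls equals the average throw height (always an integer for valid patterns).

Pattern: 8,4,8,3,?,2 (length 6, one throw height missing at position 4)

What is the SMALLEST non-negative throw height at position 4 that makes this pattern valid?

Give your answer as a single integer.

Answer: 5

Derivation:
i=0: (0 + 8) mod 6 = 2
i=1: (1 + 4) mod 6 = 5
i=2: (2 + 8) mod 6 = 4
i=3: (3 + 3) mod 6 = 0
i=4: s[i]=? (unknown)
i=5: (5 + 2) mod 6 = 1
Known residues: [0, 1, 2, 4, 5]; need a permutation of 0..5, so missing residue r = 3
Need (4 + s) mod 6 = 3; smallest s = (3 - 4) mod 6 = 5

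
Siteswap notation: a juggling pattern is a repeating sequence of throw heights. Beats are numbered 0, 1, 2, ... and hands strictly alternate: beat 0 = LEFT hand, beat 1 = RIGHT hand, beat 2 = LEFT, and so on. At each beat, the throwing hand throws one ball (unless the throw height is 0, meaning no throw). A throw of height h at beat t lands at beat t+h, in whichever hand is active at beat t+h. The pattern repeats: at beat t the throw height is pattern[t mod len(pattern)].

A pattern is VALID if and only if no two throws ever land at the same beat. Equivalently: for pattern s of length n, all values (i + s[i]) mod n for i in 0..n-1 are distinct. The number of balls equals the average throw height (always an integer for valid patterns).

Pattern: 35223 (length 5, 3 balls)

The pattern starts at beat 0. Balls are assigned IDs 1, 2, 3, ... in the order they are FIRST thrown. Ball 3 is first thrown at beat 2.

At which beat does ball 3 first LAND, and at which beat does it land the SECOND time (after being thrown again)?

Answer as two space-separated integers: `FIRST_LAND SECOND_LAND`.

Beat 0 (L): throw ball1 h=3 -> lands@3:R; in-air after throw: [b1@3:R]
Beat 1 (R): throw ball2 h=5 -> lands@6:L; in-air after throw: [b1@3:R b2@6:L]
Beat 2 (L): throw ball3 h=2 -> lands@4:L; in-air after throw: [b1@3:R b3@4:L b2@6:L]
Beat 3 (R): throw ball1 h=2 -> lands@5:R; in-air after throw: [b3@4:L b1@5:R b2@6:L]
Beat 4 (L): throw ball3 h=3 -> lands@7:R; in-air after throw: [b1@5:R b2@6:L b3@7:R]
Beat 5 (R): throw ball1 h=3 -> lands@8:L; in-air after throw: [b2@6:L b3@7:R b1@8:L]
Beat 6 (L): throw ball2 h=5 -> lands@11:R; in-air after throw: [b3@7:R b1@8:L b2@11:R]
Beat 7 (R): throw ball3 h=2 -> lands@9:R; in-air after throw: [b1@8:L b3@9:R b2@11:R]
Ball 3: thrown@2 h=2 -> first land @4; rethrown@4 h=3 -> second land @7

Answer: 4 7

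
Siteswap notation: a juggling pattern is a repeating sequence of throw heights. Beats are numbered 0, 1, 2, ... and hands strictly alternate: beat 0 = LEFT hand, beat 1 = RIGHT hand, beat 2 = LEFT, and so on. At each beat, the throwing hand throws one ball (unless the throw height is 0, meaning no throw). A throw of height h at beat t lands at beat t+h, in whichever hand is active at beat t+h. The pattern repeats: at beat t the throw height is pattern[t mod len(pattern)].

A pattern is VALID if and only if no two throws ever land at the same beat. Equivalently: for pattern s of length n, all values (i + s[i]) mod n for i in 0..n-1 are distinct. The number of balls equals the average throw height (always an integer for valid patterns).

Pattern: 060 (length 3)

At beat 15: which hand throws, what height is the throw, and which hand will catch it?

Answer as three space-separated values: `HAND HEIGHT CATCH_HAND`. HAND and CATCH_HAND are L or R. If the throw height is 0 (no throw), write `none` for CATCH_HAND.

Beat 15: 15 mod 2 = 1, so hand = R
Throw height = pattern[15 mod 3] = pattern[0] = 0

Answer: R 0 none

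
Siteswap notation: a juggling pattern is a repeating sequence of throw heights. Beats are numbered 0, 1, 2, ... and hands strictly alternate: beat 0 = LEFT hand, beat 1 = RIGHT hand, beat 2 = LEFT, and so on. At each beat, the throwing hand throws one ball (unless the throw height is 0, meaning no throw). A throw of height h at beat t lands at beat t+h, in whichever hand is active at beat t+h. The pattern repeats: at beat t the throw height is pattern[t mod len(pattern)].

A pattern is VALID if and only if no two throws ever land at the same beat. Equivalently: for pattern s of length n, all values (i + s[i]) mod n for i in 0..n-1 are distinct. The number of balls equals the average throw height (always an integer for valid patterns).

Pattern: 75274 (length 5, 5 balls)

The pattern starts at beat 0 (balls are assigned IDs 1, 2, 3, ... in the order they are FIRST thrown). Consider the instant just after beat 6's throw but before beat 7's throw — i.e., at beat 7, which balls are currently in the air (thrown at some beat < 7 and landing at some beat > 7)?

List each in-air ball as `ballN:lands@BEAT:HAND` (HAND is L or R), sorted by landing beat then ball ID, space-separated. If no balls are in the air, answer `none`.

Answer: ball3:lands@8:L ball4:lands@10:L ball2:lands@11:R ball5:lands@12:L

Derivation:
Beat 0 (L): throw ball1 h=7 -> lands@7:R; in-air after throw: [b1@7:R]
Beat 1 (R): throw ball2 h=5 -> lands@6:L; in-air after throw: [b2@6:L b1@7:R]
Beat 2 (L): throw ball3 h=2 -> lands@4:L; in-air after throw: [b3@4:L b2@6:L b1@7:R]
Beat 3 (R): throw ball4 h=7 -> lands@10:L; in-air after throw: [b3@4:L b2@6:L b1@7:R b4@10:L]
Beat 4 (L): throw ball3 h=4 -> lands@8:L; in-air after throw: [b2@6:L b1@7:R b3@8:L b4@10:L]
Beat 5 (R): throw ball5 h=7 -> lands@12:L; in-air after throw: [b2@6:L b1@7:R b3@8:L b4@10:L b5@12:L]
Beat 6 (L): throw ball2 h=5 -> lands@11:R; in-air after throw: [b1@7:R b3@8:L b4@10:L b2@11:R b5@12:L]
Beat 7 (R): throw ball1 h=2 -> lands@9:R; in-air after throw: [b3@8:L b1@9:R b4@10:L b2@11:R b5@12:L]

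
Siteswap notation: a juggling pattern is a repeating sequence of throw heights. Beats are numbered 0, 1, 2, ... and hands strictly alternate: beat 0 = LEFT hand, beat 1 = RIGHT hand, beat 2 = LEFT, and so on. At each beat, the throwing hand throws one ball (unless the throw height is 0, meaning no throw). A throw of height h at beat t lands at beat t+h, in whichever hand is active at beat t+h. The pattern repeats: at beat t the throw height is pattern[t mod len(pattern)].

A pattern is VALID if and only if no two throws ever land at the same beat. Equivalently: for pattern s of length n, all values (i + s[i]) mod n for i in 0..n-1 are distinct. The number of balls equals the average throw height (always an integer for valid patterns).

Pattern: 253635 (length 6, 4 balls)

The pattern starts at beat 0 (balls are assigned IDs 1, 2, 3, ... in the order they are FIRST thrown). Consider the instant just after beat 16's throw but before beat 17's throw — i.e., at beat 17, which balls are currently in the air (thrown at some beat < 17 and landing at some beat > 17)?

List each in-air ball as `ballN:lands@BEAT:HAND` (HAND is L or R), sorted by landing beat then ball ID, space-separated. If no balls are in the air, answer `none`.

Beat 0 (L): throw ball1 h=2 -> lands@2:L; in-air after throw: [b1@2:L]
Beat 1 (R): throw ball2 h=5 -> lands@6:L; in-air after throw: [b1@2:L b2@6:L]
Beat 2 (L): throw ball1 h=3 -> lands@5:R; in-air after throw: [b1@5:R b2@6:L]
Beat 3 (R): throw ball3 h=6 -> lands@9:R; in-air after throw: [b1@5:R b2@6:L b3@9:R]
Beat 4 (L): throw ball4 h=3 -> lands@7:R; in-air after throw: [b1@5:R b2@6:L b4@7:R b3@9:R]
Beat 5 (R): throw ball1 h=5 -> lands@10:L; in-air after throw: [b2@6:L b4@7:R b3@9:R b1@10:L]
Beat 6 (L): throw ball2 h=2 -> lands@8:L; in-air after throw: [b4@7:R b2@8:L b3@9:R b1@10:L]
Beat 7 (R): throw ball4 h=5 -> lands@12:L; in-air after throw: [b2@8:L b3@9:R b1@10:L b4@12:L]
Beat 8 (L): throw ball2 h=3 -> lands@11:R; in-air after throw: [b3@9:R b1@10:L b2@11:R b4@12:L]
Beat 9 (R): throw ball3 h=6 -> lands@15:R; in-air after throw: [b1@10:L b2@11:R b4@12:L b3@15:R]
Beat 10 (L): throw ball1 h=3 -> lands@13:R; in-air after throw: [b2@11:R b4@12:L b1@13:R b3@15:R]
Beat 11 (R): throw ball2 h=5 -> lands@16:L; in-air after throw: [b4@12:L b1@13:R b3@15:R b2@16:L]
Beat 12 (L): throw ball4 h=2 -> lands@14:L; in-air after throw: [b1@13:R b4@14:L b3@15:R b2@16:L]
Beat 13 (R): throw ball1 h=5 -> lands@18:L; in-air after throw: [b4@14:L b3@15:R b2@16:L b1@18:L]
Beat 14 (L): throw ball4 h=3 -> lands@17:R; in-air after throw: [b3@15:R b2@16:L b4@17:R b1@18:L]
Beat 15 (R): throw ball3 h=6 -> lands@21:R; in-air after throw: [b2@16:L b4@17:R b1@18:L b3@21:R]
Beat 16 (L): throw ball2 h=3 -> lands@19:R; in-air after throw: [b4@17:R b1@18:L b2@19:R b3@21:R]
Beat 17 (R): throw ball4 h=5 -> lands@22:L; in-air after throw: [b1@18:L b2@19:R b3@21:R b4@22:L]

Answer: ball1:lands@18:L ball2:lands@19:R ball3:lands@21:R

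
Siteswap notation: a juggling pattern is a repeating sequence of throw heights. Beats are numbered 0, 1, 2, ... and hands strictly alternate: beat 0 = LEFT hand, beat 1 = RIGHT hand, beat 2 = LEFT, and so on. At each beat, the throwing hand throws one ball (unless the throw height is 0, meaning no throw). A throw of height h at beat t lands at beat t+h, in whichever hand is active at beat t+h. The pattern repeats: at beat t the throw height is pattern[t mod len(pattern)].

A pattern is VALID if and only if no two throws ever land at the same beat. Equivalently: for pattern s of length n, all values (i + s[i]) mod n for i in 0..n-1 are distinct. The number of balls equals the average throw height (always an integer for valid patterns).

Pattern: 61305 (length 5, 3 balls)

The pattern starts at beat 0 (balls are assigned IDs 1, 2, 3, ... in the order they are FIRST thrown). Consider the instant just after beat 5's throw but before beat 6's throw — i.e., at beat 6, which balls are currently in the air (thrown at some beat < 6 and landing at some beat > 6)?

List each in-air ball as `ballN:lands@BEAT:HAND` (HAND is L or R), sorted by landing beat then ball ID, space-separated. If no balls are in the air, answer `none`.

Answer: ball3:lands@9:R ball2:lands@11:R

Derivation:
Beat 0 (L): throw ball1 h=6 -> lands@6:L; in-air after throw: [b1@6:L]
Beat 1 (R): throw ball2 h=1 -> lands@2:L; in-air after throw: [b2@2:L b1@6:L]
Beat 2 (L): throw ball2 h=3 -> lands@5:R; in-air after throw: [b2@5:R b1@6:L]
Beat 4 (L): throw ball3 h=5 -> lands@9:R; in-air after throw: [b2@5:R b1@6:L b3@9:R]
Beat 5 (R): throw ball2 h=6 -> lands@11:R; in-air after throw: [b1@6:L b3@9:R b2@11:R]
Beat 6 (L): throw ball1 h=1 -> lands@7:R; in-air after throw: [b1@7:R b3@9:R b2@11:R]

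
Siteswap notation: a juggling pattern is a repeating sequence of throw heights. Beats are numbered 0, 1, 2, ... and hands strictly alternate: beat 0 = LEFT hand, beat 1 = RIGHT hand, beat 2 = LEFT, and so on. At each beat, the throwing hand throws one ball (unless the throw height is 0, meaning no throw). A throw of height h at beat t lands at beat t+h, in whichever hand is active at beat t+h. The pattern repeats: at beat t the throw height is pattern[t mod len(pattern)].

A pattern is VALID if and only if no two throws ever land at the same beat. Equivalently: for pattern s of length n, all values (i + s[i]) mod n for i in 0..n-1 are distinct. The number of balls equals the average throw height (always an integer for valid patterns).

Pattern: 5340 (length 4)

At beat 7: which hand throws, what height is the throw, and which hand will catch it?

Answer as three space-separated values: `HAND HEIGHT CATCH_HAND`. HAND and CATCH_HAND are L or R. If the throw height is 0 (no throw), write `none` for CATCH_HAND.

Beat 7: 7 mod 2 = 1, so hand = R
Throw height = pattern[7 mod 4] = pattern[3] = 0

Answer: R 0 none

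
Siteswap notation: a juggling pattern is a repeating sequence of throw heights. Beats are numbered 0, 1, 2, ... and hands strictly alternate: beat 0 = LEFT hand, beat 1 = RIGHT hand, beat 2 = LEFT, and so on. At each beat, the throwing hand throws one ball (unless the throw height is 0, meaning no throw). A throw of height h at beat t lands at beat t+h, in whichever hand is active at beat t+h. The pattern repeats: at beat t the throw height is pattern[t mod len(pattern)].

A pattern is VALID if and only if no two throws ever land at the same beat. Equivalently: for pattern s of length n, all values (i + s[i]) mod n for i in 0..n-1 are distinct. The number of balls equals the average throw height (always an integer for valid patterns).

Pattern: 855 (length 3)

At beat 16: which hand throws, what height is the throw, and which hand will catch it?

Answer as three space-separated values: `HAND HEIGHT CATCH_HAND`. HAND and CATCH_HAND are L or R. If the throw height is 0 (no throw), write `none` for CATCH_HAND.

Beat 16: 16 mod 2 = 0, so hand = L
Throw height = pattern[16 mod 3] = pattern[1] = 5
Lands at beat 16+5=21, 21 mod 2 = 1, so catch hand = R

Answer: L 5 R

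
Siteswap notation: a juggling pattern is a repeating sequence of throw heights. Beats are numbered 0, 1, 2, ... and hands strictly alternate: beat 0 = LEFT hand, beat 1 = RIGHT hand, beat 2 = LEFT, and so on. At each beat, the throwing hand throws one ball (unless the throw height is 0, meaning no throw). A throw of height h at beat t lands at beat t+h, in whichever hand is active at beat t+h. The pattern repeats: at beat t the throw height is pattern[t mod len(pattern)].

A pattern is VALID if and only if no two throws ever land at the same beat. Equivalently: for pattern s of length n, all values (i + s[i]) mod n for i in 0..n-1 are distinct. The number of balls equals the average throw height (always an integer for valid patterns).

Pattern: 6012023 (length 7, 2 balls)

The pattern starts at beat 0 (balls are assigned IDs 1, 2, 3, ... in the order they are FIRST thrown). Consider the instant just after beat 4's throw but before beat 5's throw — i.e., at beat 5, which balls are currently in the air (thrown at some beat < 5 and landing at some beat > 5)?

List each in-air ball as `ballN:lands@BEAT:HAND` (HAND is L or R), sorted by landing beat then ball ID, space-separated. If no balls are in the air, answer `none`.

Beat 0 (L): throw ball1 h=6 -> lands@6:L; in-air after throw: [b1@6:L]
Beat 2 (L): throw ball2 h=1 -> lands@3:R; in-air after throw: [b2@3:R b1@6:L]
Beat 3 (R): throw ball2 h=2 -> lands@5:R; in-air after throw: [b2@5:R b1@6:L]
Beat 5 (R): throw ball2 h=2 -> lands@7:R; in-air after throw: [b1@6:L b2@7:R]

Answer: ball1:lands@6:L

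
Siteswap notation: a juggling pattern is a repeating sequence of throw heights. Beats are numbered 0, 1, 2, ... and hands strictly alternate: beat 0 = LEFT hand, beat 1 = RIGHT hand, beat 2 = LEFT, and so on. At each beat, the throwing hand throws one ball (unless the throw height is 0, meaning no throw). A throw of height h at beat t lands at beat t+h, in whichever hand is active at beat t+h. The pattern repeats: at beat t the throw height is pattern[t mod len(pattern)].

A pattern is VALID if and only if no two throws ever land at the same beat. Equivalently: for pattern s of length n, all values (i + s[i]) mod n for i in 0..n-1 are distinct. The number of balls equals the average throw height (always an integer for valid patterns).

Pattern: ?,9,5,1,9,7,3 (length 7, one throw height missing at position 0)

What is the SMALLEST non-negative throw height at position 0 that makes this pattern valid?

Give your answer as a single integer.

Answer: 1

Derivation:
i=0: s[i]=? (unknown)
i=1: (1 + 9) mod 7 = 3
i=2: (2 + 5) mod 7 = 0
i=3: (3 + 1) mod 7 = 4
i=4: (4 + 9) mod 7 = 6
i=5: (5 + 7) mod 7 = 5
i=6: (6 + 3) mod 7 = 2
Known residues: [0, 2, 3, 4, 5, 6]; need a permutation of 0..6, so missing residue r = 1
Need (0 + s) mod 7 = 1; smallest s = (1 - 0) mod 7 = 1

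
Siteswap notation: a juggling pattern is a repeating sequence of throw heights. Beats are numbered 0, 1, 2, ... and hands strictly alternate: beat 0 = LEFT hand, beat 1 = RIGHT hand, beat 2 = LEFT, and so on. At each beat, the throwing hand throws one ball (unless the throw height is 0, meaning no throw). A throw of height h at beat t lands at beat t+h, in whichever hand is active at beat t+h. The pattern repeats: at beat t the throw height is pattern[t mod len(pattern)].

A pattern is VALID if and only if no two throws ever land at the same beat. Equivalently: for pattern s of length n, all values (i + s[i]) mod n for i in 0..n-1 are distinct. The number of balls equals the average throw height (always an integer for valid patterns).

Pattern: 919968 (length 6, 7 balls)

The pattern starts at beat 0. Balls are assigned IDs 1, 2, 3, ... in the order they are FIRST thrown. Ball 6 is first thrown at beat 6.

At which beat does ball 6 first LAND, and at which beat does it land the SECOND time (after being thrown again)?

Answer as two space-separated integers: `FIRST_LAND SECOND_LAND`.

Answer: 15 24

Derivation:
Beat 0 (L): throw ball1 h=9 -> lands@9:R; in-air after throw: [b1@9:R]
Beat 1 (R): throw ball2 h=1 -> lands@2:L; in-air after throw: [b2@2:L b1@9:R]
Beat 2 (L): throw ball2 h=9 -> lands@11:R; in-air after throw: [b1@9:R b2@11:R]
Beat 3 (R): throw ball3 h=9 -> lands@12:L; in-air after throw: [b1@9:R b2@11:R b3@12:L]
Beat 4 (L): throw ball4 h=6 -> lands@10:L; in-air after throw: [b1@9:R b4@10:L b2@11:R b3@12:L]
Beat 5 (R): throw ball5 h=8 -> lands@13:R; in-air after throw: [b1@9:R b4@10:L b2@11:R b3@12:L b5@13:R]
Beat 6 (L): throw ball6 h=9 -> lands@15:R; in-air after throw: [b1@9:R b4@10:L b2@11:R b3@12:L b5@13:R b6@15:R]
Beat 7 (R): throw ball7 h=1 -> lands@8:L; in-air after throw: [b7@8:L b1@9:R b4@10:L b2@11:R b3@12:L b5@13:R b6@15:R]
Beat 8 (L): throw ball7 h=9 -> lands@17:R; in-air after throw: [b1@9:R b4@10:L b2@11:R b3@12:L b5@13:R b6@15:R b7@17:R]
Beat 9 (R): throw ball1 h=9 -> lands@18:L; in-air after throw: [b4@10:L b2@11:R b3@12:L b5@13:R b6@15:R b7@17:R b1@18:L]
Beat 10 (L): throw ball4 h=6 -> lands@16:L; in-air after throw: [b2@11:R b3@12:L b5@13:R b6@15:R b4@16:L b7@17:R b1@18:L]
Beat 11 (R): throw ball2 h=8 -> lands@19:R; in-air after throw: [b3@12:L b5@13:R b6@15:R b4@16:L b7@17:R b1@18:L b2@19:R]
Beat 12 (L): throw ball3 h=9 -> lands@21:R; in-air after throw: [b5@13:R b6@15:R b4@16:L b7@17:R b1@18:L b2@19:R b3@21:R]
Beat 13 (R): throw ball5 h=1 -> lands@14:L; in-air after throw: [b5@14:L b6@15:R b4@16:L b7@17:R b1@18:L b2@19:R b3@21:R]
Beat 14 (L): throw ball5 h=9 -> lands@23:R; in-air after throw: [b6@15:R b4@16:L b7@17:R b1@18:L b2@19:R b3@21:R b5@23:R]
Beat 15 (R): throw ball6 h=9 -> lands@24:L; in-air after throw: [b4@16:L b7@17:R b1@18:L b2@19:R b3@21:R b5@23:R b6@24:L]
Beat 16 (L): throw ball4 h=6 -> lands@22:L; in-air after throw: [b7@17:R b1@18:L b2@19:R b3@21:R b4@22:L b5@23:R b6@24:L]
Beat 17 (R): throw ball7 h=8 -> lands@25:R; in-air after throw: [b1@18:L b2@19:R b3@21:R b4@22:L b5@23:R b6@24:L b7@25:R]
Beat 18 (L): throw ball1 h=9 -> lands@27:R; in-air after throw: [b2@19:R b3@21:R b4@22:L b5@23:R b6@24:L b7@25:R b1@27:R]
Beat 19 (R): throw ball2 h=1 -> lands@20:L; in-air after throw: [b2@20:L b3@21:R b4@22:L b5@23:R b6@24:L b7@25:R b1@27:R]
Beat 20 (L): throw ball2 h=9 -> lands@29:R; in-air after throw: [b3@21:R b4@22:L b5@23:R b6@24:L b7@25:R b1@27:R b2@29:R]
Beat 21 (R): throw ball3 h=9 -> lands@30:L; in-air after throw: [b4@22:L b5@23:R b6@24:L b7@25:R b1@27:R b2@29:R b3@30:L]
Beat 22 (L): throw ball4 h=6 -> lands@28:L; in-air after throw: [b5@23:R b6@24:L b7@25:R b1@27:R b4@28:L b2@29:R b3@30:L]
Beat 23 (R): throw ball5 h=8 -> lands@31:R; in-air after throw: [b6@24:L b7@25:R b1@27:R b4@28:L b2@29:R b3@30:L b5@31:R]
Ball 6: thrown@6 h=9 -> first land @15; rethrown@15 h=9 -> second land @24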